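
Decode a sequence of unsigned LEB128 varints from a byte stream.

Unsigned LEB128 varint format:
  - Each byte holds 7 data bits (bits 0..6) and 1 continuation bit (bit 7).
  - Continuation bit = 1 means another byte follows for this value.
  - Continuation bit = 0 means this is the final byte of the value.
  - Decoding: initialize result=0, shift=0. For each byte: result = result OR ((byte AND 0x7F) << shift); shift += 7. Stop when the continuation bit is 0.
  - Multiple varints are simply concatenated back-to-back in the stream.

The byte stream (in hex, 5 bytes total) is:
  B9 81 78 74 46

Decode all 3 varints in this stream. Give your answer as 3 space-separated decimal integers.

Answer: 1966265 116 70

Derivation:
  byte[0]=0xB9 cont=1 payload=0x39=57: acc |= 57<<0 -> acc=57 shift=7
  byte[1]=0x81 cont=1 payload=0x01=1: acc |= 1<<7 -> acc=185 shift=14
  byte[2]=0x78 cont=0 payload=0x78=120: acc |= 120<<14 -> acc=1966265 shift=21 [end]
Varint 1: bytes[0:3] = B9 81 78 -> value 1966265 (3 byte(s))
  byte[3]=0x74 cont=0 payload=0x74=116: acc |= 116<<0 -> acc=116 shift=7 [end]
Varint 2: bytes[3:4] = 74 -> value 116 (1 byte(s))
  byte[4]=0x46 cont=0 payload=0x46=70: acc |= 70<<0 -> acc=70 shift=7 [end]
Varint 3: bytes[4:5] = 46 -> value 70 (1 byte(s))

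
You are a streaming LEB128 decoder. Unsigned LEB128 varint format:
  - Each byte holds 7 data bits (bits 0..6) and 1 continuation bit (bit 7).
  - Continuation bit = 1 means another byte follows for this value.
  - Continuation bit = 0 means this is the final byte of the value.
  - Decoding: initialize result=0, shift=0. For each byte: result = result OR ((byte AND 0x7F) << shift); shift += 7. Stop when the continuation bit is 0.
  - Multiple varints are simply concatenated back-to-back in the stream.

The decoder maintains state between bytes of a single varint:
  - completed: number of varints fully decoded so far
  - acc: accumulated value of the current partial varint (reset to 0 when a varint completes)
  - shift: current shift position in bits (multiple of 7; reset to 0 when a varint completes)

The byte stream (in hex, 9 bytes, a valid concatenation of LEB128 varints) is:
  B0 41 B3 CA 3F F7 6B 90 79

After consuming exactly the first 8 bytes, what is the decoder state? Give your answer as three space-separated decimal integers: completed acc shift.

byte[0]=0xB0 cont=1 payload=0x30: acc |= 48<<0 -> completed=0 acc=48 shift=7
byte[1]=0x41 cont=0 payload=0x41: varint #1 complete (value=8368); reset -> completed=1 acc=0 shift=0
byte[2]=0xB3 cont=1 payload=0x33: acc |= 51<<0 -> completed=1 acc=51 shift=7
byte[3]=0xCA cont=1 payload=0x4A: acc |= 74<<7 -> completed=1 acc=9523 shift=14
byte[4]=0x3F cont=0 payload=0x3F: varint #2 complete (value=1041715); reset -> completed=2 acc=0 shift=0
byte[5]=0xF7 cont=1 payload=0x77: acc |= 119<<0 -> completed=2 acc=119 shift=7
byte[6]=0x6B cont=0 payload=0x6B: varint #3 complete (value=13815); reset -> completed=3 acc=0 shift=0
byte[7]=0x90 cont=1 payload=0x10: acc |= 16<<0 -> completed=3 acc=16 shift=7

Answer: 3 16 7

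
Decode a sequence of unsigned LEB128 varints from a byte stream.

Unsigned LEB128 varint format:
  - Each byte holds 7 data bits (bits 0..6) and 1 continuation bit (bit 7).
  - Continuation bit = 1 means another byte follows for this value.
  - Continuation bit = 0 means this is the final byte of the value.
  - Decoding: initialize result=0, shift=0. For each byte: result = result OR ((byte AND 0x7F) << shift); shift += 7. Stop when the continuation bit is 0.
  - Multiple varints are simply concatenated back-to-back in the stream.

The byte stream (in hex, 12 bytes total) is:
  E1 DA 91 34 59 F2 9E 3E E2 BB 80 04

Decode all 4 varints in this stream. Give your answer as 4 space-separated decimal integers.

Answer: 109342049 89 1019762 8396258

Derivation:
  byte[0]=0xE1 cont=1 payload=0x61=97: acc |= 97<<0 -> acc=97 shift=7
  byte[1]=0xDA cont=1 payload=0x5A=90: acc |= 90<<7 -> acc=11617 shift=14
  byte[2]=0x91 cont=1 payload=0x11=17: acc |= 17<<14 -> acc=290145 shift=21
  byte[3]=0x34 cont=0 payload=0x34=52: acc |= 52<<21 -> acc=109342049 shift=28 [end]
Varint 1: bytes[0:4] = E1 DA 91 34 -> value 109342049 (4 byte(s))
  byte[4]=0x59 cont=0 payload=0x59=89: acc |= 89<<0 -> acc=89 shift=7 [end]
Varint 2: bytes[4:5] = 59 -> value 89 (1 byte(s))
  byte[5]=0xF2 cont=1 payload=0x72=114: acc |= 114<<0 -> acc=114 shift=7
  byte[6]=0x9E cont=1 payload=0x1E=30: acc |= 30<<7 -> acc=3954 shift=14
  byte[7]=0x3E cont=0 payload=0x3E=62: acc |= 62<<14 -> acc=1019762 shift=21 [end]
Varint 3: bytes[5:8] = F2 9E 3E -> value 1019762 (3 byte(s))
  byte[8]=0xE2 cont=1 payload=0x62=98: acc |= 98<<0 -> acc=98 shift=7
  byte[9]=0xBB cont=1 payload=0x3B=59: acc |= 59<<7 -> acc=7650 shift=14
  byte[10]=0x80 cont=1 payload=0x00=0: acc |= 0<<14 -> acc=7650 shift=21
  byte[11]=0x04 cont=0 payload=0x04=4: acc |= 4<<21 -> acc=8396258 shift=28 [end]
Varint 4: bytes[8:12] = E2 BB 80 04 -> value 8396258 (4 byte(s))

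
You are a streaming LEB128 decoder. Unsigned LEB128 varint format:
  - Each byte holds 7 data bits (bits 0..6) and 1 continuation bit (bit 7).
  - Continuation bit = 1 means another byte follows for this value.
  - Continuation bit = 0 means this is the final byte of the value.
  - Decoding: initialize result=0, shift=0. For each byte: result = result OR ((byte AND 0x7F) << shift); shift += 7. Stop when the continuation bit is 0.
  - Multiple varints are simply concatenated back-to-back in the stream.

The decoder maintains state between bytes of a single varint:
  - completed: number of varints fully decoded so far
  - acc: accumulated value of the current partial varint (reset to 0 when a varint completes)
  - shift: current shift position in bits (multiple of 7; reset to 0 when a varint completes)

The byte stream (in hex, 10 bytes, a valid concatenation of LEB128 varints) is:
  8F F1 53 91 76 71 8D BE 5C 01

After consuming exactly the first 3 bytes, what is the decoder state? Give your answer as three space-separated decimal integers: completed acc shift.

Answer: 1 0 0

Derivation:
byte[0]=0x8F cont=1 payload=0x0F: acc |= 15<<0 -> completed=0 acc=15 shift=7
byte[1]=0xF1 cont=1 payload=0x71: acc |= 113<<7 -> completed=0 acc=14479 shift=14
byte[2]=0x53 cont=0 payload=0x53: varint #1 complete (value=1374351); reset -> completed=1 acc=0 shift=0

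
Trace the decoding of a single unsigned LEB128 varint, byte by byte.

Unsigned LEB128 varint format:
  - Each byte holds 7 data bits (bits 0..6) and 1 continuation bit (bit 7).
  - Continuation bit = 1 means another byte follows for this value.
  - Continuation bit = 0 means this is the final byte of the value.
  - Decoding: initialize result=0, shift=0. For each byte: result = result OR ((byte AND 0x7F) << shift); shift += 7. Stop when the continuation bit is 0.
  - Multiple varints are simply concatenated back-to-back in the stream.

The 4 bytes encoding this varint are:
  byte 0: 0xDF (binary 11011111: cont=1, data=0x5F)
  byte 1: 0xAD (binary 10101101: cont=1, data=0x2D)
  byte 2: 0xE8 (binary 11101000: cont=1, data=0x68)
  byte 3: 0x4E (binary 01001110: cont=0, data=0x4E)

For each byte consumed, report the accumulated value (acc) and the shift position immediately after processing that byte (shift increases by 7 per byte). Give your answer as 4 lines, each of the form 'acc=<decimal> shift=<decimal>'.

Answer: acc=95 shift=7
acc=5855 shift=14
acc=1709791 shift=21
acc=165287647 shift=28

Derivation:
byte 0=0xDF: payload=0x5F=95, contrib = 95<<0 = 95; acc -> 95, shift -> 7
byte 1=0xAD: payload=0x2D=45, contrib = 45<<7 = 5760; acc -> 5855, shift -> 14
byte 2=0xE8: payload=0x68=104, contrib = 104<<14 = 1703936; acc -> 1709791, shift -> 21
byte 3=0x4E: payload=0x4E=78, contrib = 78<<21 = 163577856; acc -> 165287647, shift -> 28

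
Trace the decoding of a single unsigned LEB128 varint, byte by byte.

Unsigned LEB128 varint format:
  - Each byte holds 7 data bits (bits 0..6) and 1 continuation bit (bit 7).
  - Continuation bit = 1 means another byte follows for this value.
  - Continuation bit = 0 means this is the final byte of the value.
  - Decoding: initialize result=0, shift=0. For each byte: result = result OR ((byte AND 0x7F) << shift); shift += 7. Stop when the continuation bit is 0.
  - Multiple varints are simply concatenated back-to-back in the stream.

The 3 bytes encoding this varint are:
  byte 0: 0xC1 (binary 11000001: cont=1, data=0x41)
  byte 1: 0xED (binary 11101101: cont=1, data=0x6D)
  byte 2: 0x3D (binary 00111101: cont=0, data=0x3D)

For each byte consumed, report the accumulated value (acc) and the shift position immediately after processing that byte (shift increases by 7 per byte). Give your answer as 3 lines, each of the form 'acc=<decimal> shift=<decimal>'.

byte 0=0xC1: payload=0x41=65, contrib = 65<<0 = 65; acc -> 65, shift -> 7
byte 1=0xED: payload=0x6D=109, contrib = 109<<7 = 13952; acc -> 14017, shift -> 14
byte 2=0x3D: payload=0x3D=61, contrib = 61<<14 = 999424; acc -> 1013441, shift -> 21

Answer: acc=65 shift=7
acc=14017 shift=14
acc=1013441 shift=21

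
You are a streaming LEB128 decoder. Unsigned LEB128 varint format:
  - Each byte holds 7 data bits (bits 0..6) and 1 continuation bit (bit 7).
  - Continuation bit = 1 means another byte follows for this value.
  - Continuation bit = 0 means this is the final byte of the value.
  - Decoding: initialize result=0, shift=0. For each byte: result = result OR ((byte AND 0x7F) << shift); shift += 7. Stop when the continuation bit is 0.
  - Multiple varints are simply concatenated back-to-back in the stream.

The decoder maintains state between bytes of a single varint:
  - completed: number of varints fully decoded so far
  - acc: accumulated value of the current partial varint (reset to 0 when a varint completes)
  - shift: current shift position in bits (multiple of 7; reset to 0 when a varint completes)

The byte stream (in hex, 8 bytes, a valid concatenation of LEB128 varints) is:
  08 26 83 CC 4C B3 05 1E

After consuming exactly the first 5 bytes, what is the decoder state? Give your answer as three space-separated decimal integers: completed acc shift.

byte[0]=0x08 cont=0 payload=0x08: varint #1 complete (value=8); reset -> completed=1 acc=0 shift=0
byte[1]=0x26 cont=0 payload=0x26: varint #2 complete (value=38); reset -> completed=2 acc=0 shift=0
byte[2]=0x83 cont=1 payload=0x03: acc |= 3<<0 -> completed=2 acc=3 shift=7
byte[3]=0xCC cont=1 payload=0x4C: acc |= 76<<7 -> completed=2 acc=9731 shift=14
byte[4]=0x4C cont=0 payload=0x4C: varint #3 complete (value=1254915); reset -> completed=3 acc=0 shift=0

Answer: 3 0 0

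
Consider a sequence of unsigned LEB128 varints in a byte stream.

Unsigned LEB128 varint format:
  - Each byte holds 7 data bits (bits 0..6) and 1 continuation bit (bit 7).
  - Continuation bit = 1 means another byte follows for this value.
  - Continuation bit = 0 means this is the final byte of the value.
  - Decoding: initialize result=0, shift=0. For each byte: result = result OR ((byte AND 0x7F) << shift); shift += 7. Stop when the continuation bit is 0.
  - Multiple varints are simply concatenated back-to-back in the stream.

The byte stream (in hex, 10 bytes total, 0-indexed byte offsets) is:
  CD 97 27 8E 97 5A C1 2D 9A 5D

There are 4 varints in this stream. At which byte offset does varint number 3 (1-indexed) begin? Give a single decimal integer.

Answer: 6

Derivation:
  byte[0]=0xCD cont=1 payload=0x4D=77: acc |= 77<<0 -> acc=77 shift=7
  byte[1]=0x97 cont=1 payload=0x17=23: acc |= 23<<7 -> acc=3021 shift=14
  byte[2]=0x27 cont=0 payload=0x27=39: acc |= 39<<14 -> acc=641997 shift=21 [end]
Varint 1: bytes[0:3] = CD 97 27 -> value 641997 (3 byte(s))
  byte[3]=0x8E cont=1 payload=0x0E=14: acc |= 14<<0 -> acc=14 shift=7
  byte[4]=0x97 cont=1 payload=0x17=23: acc |= 23<<7 -> acc=2958 shift=14
  byte[5]=0x5A cont=0 payload=0x5A=90: acc |= 90<<14 -> acc=1477518 shift=21 [end]
Varint 2: bytes[3:6] = 8E 97 5A -> value 1477518 (3 byte(s))
  byte[6]=0xC1 cont=1 payload=0x41=65: acc |= 65<<0 -> acc=65 shift=7
  byte[7]=0x2D cont=0 payload=0x2D=45: acc |= 45<<7 -> acc=5825 shift=14 [end]
Varint 3: bytes[6:8] = C1 2D -> value 5825 (2 byte(s))
  byte[8]=0x9A cont=1 payload=0x1A=26: acc |= 26<<0 -> acc=26 shift=7
  byte[9]=0x5D cont=0 payload=0x5D=93: acc |= 93<<7 -> acc=11930 shift=14 [end]
Varint 4: bytes[8:10] = 9A 5D -> value 11930 (2 byte(s))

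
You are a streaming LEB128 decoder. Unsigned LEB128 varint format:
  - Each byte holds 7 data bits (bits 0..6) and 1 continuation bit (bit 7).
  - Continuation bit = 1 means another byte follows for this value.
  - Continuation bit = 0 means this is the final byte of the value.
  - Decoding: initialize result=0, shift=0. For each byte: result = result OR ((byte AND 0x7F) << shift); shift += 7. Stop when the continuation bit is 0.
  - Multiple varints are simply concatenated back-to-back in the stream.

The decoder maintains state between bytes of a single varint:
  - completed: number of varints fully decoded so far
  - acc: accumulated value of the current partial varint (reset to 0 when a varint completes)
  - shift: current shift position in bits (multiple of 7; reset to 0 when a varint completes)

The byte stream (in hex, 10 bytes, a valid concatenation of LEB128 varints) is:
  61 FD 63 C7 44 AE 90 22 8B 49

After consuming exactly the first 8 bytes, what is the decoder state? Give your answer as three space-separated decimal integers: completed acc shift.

Answer: 4 0 0

Derivation:
byte[0]=0x61 cont=0 payload=0x61: varint #1 complete (value=97); reset -> completed=1 acc=0 shift=0
byte[1]=0xFD cont=1 payload=0x7D: acc |= 125<<0 -> completed=1 acc=125 shift=7
byte[2]=0x63 cont=0 payload=0x63: varint #2 complete (value=12797); reset -> completed=2 acc=0 shift=0
byte[3]=0xC7 cont=1 payload=0x47: acc |= 71<<0 -> completed=2 acc=71 shift=7
byte[4]=0x44 cont=0 payload=0x44: varint #3 complete (value=8775); reset -> completed=3 acc=0 shift=0
byte[5]=0xAE cont=1 payload=0x2E: acc |= 46<<0 -> completed=3 acc=46 shift=7
byte[6]=0x90 cont=1 payload=0x10: acc |= 16<<7 -> completed=3 acc=2094 shift=14
byte[7]=0x22 cont=0 payload=0x22: varint #4 complete (value=559150); reset -> completed=4 acc=0 shift=0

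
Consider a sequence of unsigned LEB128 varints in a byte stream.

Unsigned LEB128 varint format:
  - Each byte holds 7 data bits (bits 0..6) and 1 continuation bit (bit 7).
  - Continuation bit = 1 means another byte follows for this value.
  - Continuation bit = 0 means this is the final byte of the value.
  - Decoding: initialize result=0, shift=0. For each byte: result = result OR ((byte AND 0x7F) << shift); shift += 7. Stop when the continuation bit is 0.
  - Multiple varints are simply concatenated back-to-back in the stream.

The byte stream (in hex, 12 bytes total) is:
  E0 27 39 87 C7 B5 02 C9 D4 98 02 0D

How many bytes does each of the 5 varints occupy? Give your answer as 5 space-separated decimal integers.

  byte[0]=0xE0 cont=1 payload=0x60=96: acc |= 96<<0 -> acc=96 shift=7
  byte[1]=0x27 cont=0 payload=0x27=39: acc |= 39<<7 -> acc=5088 shift=14 [end]
Varint 1: bytes[0:2] = E0 27 -> value 5088 (2 byte(s))
  byte[2]=0x39 cont=0 payload=0x39=57: acc |= 57<<0 -> acc=57 shift=7 [end]
Varint 2: bytes[2:3] = 39 -> value 57 (1 byte(s))
  byte[3]=0x87 cont=1 payload=0x07=7: acc |= 7<<0 -> acc=7 shift=7
  byte[4]=0xC7 cont=1 payload=0x47=71: acc |= 71<<7 -> acc=9095 shift=14
  byte[5]=0xB5 cont=1 payload=0x35=53: acc |= 53<<14 -> acc=877447 shift=21
  byte[6]=0x02 cont=0 payload=0x02=2: acc |= 2<<21 -> acc=5071751 shift=28 [end]
Varint 3: bytes[3:7] = 87 C7 B5 02 -> value 5071751 (4 byte(s))
  byte[7]=0xC9 cont=1 payload=0x49=73: acc |= 73<<0 -> acc=73 shift=7
  byte[8]=0xD4 cont=1 payload=0x54=84: acc |= 84<<7 -> acc=10825 shift=14
  byte[9]=0x98 cont=1 payload=0x18=24: acc |= 24<<14 -> acc=404041 shift=21
  byte[10]=0x02 cont=0 payload=0x02=2: acc |= 2<<21 -> acc=4598345 shift=28 [end]
Varint 4: bytes[7:11] = C9 D4 98 02 -> value 4598345 (4 byte(s))
  byte[11]=0x0D cont=0 payload=0x0D=13: acc |= 13<<0 -> acc=13 shift=7 [end]
Varint 5: bytes[11:12] = 0D -> value 13 (1 byte(s))

Answer: 2 1 4 4 1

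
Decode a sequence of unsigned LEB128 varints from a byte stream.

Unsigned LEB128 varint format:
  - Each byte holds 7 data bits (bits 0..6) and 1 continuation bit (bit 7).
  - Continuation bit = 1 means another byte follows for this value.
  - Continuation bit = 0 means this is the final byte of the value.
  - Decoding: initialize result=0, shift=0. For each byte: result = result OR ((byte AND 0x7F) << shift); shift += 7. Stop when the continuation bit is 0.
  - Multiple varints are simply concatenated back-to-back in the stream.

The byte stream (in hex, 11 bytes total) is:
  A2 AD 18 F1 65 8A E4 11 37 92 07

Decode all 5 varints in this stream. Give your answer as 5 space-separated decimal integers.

Answer: 399010 13041 291338 55 914

Derivation:
  byte[0]=0xA2 cont=1 payload=0x22=34: acc |= 34<<0 -> acc=34 shift=7
  byte[1]=0xAD cont=1 payload=0x2D=45: acc |= 45<<7 -> acc=5794 shift=14
  byte[2]=0x18 cont=0 payload=0x18=24: acc |= 24<<14 -> acc=399010 shift=21 [end]
Varint 1: bytes[0:3] = A2 AD 18 -> value 399010 (3 byte(s))
  byte[3]=0xF1 cont=1 payload=0x71=113: acc |= 113<<0 -> acc=113 shift=7
  byte[4]=0x65 cont=0 payload=0x65=101: acc |= 101<<7 -> acc=13041 shift=14 [end]
Varint 2: bytes[3:5] = F1 65 -> value 13041 (2 byte(s))
  byte[5]=0x8A cont=1 payload=0x0A=10: acc |= 10<<0 -> acc=10 shift=7
  byte[6]=0xE4 cont=1 payload=0x64=100: acc |= 100<<7 -> acc=12810 shift=14
  byte[7]=0x11 cont=0 payload=0x11=17: acc |= 17<<14 -> acc=291338 shift=21 [end]
Varint 3: bytes[5:8] = 8A E4 11 -> value 291338 (3 byte(s))
  byte[8]=0x37 cont=0 payload=0x37=55: acc |= 55<<0 -> acc=55 shift=7 [end]
Varint 4: bytes[8:9] = 37 -> value 55 (1 byte(s))
  byte[9]=0x92 cont=1 payload=0x12=18: acc |= 18<<0 -> acc=18 shift=7
  byte[10]=0x07 cont=0 payload=0x07=7: acc |= 7<<7 -> acc=914 shift=14 [end]
Varint 5: bytes[9:11] = 92 07 -> value 914 (2 byte(s))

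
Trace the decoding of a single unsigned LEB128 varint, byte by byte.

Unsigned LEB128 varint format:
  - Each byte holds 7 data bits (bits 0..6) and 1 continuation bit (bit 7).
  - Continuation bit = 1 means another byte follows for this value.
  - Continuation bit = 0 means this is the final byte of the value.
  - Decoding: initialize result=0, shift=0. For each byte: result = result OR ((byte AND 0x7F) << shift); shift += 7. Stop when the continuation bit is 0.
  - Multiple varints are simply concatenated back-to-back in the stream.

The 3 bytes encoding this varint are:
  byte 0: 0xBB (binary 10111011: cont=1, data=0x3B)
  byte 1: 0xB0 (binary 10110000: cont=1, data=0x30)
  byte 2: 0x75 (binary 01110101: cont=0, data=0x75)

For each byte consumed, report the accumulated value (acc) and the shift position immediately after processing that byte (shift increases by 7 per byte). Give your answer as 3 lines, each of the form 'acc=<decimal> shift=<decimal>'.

Answer: acc=59 shift=7
acc=6203 shift=14
acc=1923131 shift=21

Derivation:
byte 0=0xBB: payload=0x3B=59, contrib = 59<<0 = 59; acc -> 59, shift -> 7
byte 1=0xB0: payload=0x30=48, contrib = 48<<7 = 6144; acc -> 6203, shift -> 14
byte 2=0x75: payload=0x75=117, contrib = 117<<14 = 1916928; acc -> 1923131, shift -> 21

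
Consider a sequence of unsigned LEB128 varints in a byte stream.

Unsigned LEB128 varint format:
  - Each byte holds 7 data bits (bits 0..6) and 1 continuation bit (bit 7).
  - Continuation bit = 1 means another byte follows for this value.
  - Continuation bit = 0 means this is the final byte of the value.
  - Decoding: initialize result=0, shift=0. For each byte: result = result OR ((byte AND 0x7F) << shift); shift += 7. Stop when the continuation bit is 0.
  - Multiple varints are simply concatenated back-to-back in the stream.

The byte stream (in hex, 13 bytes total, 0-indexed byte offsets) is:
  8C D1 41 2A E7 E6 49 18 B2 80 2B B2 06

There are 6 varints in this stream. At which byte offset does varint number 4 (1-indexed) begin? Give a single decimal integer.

Answer: 7

Derivation:
  byte[0]=0x8C cont=1 payload=0x0C=12: acc |= 12<<0 -> acc=12 shift=7
  byte[1]=0xD1 cont=1 payload=0x51=81: acc |= 81<<7 -> acc=10380 shift=14
  byte[2]=0x41 cont=0 payload=0x41=65: acc |= 65<<14 -> acc=1075340 shift=21 [end]
Varint 1: bytes[0:3] = 8C D1 41 -> value 1075340 (3 byte(s))
  byte[3]=0x2A cont=0 payload=0x2A=42: acc |= 42<<0 -> acc=42 shift=7 [end]
Varint 2: bytes[3:4] = 2A -> value 42 (1 byte(s))
  byte[4]=0xE7 cont=1 payload=0x67=103: acc |= 103<<0 -> acc=103 shift=7
  byte[5]=0xE6 cont=1 payload=0x66=102: acc |= 102<<7 -> acc=13159 shift=14
  byte[6]=0x49 cont=0 payload=0x49=73: acc |= 73<<14 -> acc=1209191 shift=21 [end]
Varint 3: bytes[4:7] = E7 E6 49 -> value 1209191 (3 byte(s))
  byte[7]=0x18 cont=0 payload=0x18=24: acc |= 24<<0 -> acc=24 shift=7 [end]
Varint 4: bytes[7:8] = 18 -> value 24 (1 byte(s))
  byte[8]=0xB2 cont=1 payload=0x32=50: acc |= 50<<0 -> acc=50 shift=7
  byte[9]=0x80 cont=1 payload=0x00=0: acc |= 0<<7 -> acc=50 shift=14
  byte[10]=0x2B cont=0 payload=0x2B=43: acc |= 43<<14 -> acc=704562 shift=21 [end]
Varint 5: bytes[8:11] = B2 80 2B -> value 704562 (3 byte(s))
  byte[11]=0xB2 cont=1 payload=0x32=50: acc |= 50<<0 -> acc=50 shift=7
  byte[12]=0x06 cont=0 payload=0x06=6: acc |= 6<<7 -> acc=818 shift=14 [end]
Varint 6: bytes[11:13] = B2 06 -> value 818 (2 byte(s))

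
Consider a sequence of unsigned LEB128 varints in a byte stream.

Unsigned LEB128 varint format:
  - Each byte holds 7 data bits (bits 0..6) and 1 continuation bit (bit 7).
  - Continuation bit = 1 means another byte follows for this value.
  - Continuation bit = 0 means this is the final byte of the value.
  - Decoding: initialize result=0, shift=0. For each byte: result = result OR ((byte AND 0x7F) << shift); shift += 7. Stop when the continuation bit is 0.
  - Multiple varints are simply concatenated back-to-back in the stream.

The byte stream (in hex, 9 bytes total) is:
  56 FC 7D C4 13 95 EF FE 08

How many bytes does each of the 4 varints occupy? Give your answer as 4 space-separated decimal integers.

Answer: 1 2 2 4

Derivation:
  byte[0]=0x56 cont=0 payload=0x56=86: acc |= 86<<0 -> acc=86 shift=7 [end]
Varint 1: bytes[0:1] = 56 -> value 86 (1 byte(s))
  byte[1]=0xFC cont=1 payload=0x7C=124: acc |= 124<<0 -> acc=124 shift=7
  byte[2]=0x7D cont=0 payload=0x7D=125: acc |= 125<<7 -> acc=16124 shift=14 [end]
Varint 2: bytes[1:3] = FC 7D -> value 16124 (2 byte(s))
  byte[3]=0xC4 cont=1 payload=0x44=68: acc |= 68<<0 -> acc=68 shift=7
  byte[4]=0x13 cont=0 payload=0x13=19: acc |= 19<<7 -> acc=2500 shift=14 [end]
Varint 3: bytes[3:5] = C4 13 -> value 2500 (2 byte(s))
  byte[5]=0x95 cont=1 payload=0x15=21: acc |= 21<<0 -> acc=21 shift=7
  byte[6]=0xEF cont=1 payload=0x6F=111: acc |= 111<<7 -> acc=14229 shift=14
  byte[7]=0xFE cont=1 payload=0x7E=126: acc |= 126<<14 -> acc=2078613 shift=21
  byte[8]=0x08 cont=0 payload=0x08=8: acc |= 8<<21 -> acc=18855829 shift=28 [end]
Varint 4: bytes[5:9] = 95 EF FE 08 -> value 18855829 (4 byte(s))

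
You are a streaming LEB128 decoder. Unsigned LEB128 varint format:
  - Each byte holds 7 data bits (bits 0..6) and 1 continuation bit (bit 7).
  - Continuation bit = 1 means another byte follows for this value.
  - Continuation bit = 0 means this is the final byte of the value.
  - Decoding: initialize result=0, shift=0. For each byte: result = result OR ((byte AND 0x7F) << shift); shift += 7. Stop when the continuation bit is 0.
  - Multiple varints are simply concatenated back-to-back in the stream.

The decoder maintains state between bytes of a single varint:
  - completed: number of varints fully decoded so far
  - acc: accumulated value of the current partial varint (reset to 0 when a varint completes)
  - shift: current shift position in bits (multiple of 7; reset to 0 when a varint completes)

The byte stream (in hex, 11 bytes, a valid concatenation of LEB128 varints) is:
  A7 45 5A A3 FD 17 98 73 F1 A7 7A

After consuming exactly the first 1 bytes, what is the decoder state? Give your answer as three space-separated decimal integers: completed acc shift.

byte[0]=0xA7 cont=1 payload=0x27: acc |= 39<<0 -> completed=0 acc=39 shift=7

Answer: 0 39 7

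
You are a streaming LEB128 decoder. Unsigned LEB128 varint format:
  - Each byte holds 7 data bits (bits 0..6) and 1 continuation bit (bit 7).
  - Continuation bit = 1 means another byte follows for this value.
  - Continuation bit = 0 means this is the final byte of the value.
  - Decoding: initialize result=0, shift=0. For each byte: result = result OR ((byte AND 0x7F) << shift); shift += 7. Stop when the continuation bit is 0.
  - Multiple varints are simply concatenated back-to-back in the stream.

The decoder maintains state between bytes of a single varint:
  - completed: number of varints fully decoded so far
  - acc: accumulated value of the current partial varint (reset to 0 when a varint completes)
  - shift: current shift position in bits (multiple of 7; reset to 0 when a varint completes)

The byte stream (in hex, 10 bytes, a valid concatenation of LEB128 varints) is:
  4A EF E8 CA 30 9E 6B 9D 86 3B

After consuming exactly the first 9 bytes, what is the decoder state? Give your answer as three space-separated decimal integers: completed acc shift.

byte[0]=0x4A cont=0 payload=0x4A: varint #1 complete (value=74); reset -> completed=1 acc=0 shift=0
byte[1]=0xEF cont=1 payload=0x6F: acc |= 111<<0 -> completed=1 acc=111 shift=7
byte[2]=0xE8 cont=1 payload=0x68: acc |= 104<<7 -> completed=1 acc=13423 shift=14
byte[3]=0xCA cont=1 payload=0x4A: acc |= 74<<14 -> completed=1 acc=1225839 shift=21
byte[4]=0x30 cont=0 payload=0x30: varint #2 complete (value=101889135); reset -> completed=2 acc=0 shift=0
byte[5]=0x9E cont=1 payload=0x1E: acc |= 30<<0 -> completed=2 acc=30 shift=7
byte[6]=0x6B cont=0 payload=0x6B: varint #3 complete (value=13726); reset -> completed=3 acc=0 shift=0
byte[7]=0x9D cont=1 payload=0x1D: acc |= 29<<0 -> completed=3 acc=29 shift=7
byte[8]=0x86 cont=1 payload=0x06: acc |= 6<<7 -> completed=3 acc=797 shift=14

Answer: 3 797 14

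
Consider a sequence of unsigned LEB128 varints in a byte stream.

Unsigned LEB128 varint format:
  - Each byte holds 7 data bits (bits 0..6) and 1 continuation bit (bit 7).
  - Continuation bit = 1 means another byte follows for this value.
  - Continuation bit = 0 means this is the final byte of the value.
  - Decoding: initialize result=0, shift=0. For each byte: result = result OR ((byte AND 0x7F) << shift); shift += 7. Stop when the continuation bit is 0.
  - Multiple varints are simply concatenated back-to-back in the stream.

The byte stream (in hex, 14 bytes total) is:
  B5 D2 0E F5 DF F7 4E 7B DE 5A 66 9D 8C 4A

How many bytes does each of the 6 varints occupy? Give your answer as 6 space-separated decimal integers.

  byte[0]=0xB5 cont=1 payload=0x35=53: acc |= 53<<0 -> acc=53 shift=7
  byte[1]=0xD2 cont=1 payload=0x52=82: acc |= 82<<7 -> acc=10549 shift=14
  byte[2]=0x0E cont=0 payload=0x0E=14: acc |= 14<<14 -> acc=239925 shift=21 [end]
Varint 1: bytes[0:3] = B5 D2 0E -> value 239925 (3 byte(s))
  byte[3]=0xF5 cont=1 payload=0x75=117: acc |= 117<<0 -> acc=117 shift=7
  byte[4]=0xDF cont=1 payload=0x5F=95: acc |= 95<<7 -> acc=12277 shift=14
  byte[5]=0xF7 cont=1 payload=0x77=119: acc |= 119<<14 -> acc=1961973 shift=21
  byte[6]=0x4E cont=0 payload=0x4E=78: acc |= 78<<21 -> acc=165539829 shift=28 [end]
Varint 2: bytes[3:7] = F5 DF F7 4E -> value 165539829 (4 byte(s))
  byte[7]=0x7B cont=0 payload=0x7B=123: acc |= 123<<0 -> acc=123 shift=7 [end]
Varint 3: bytes[7:8] = 7B -> value 123 (1 byte(s))
  byte[8]=0xDE cont=1 payload=0x5E=94: acc |= 94<<0 -> acc=94 shift=7
  byte[9]=0x5A cont=0 payload=0x5A=90: acc |= 90<<7 -> acc=11614 shift=14 [end]
Varint 4: bytes[8:10] = DE 5A -> value 11614 (2 byte(s))
  byte[10]=0x66 cont=0 payload=0x66=102: acc |= 102<<0 -> acc=102 shift=7 [end]
Varint 5: bytes[10:11] = 66 -> value 102 (1 byte(s))
  byte[11]=0x9D cont=1 payload=0x1D=29: acc |= 29<<0 -> acc=29 shift=7
  byte[12]=0x8C cont=1 payload=0x0C=12: acc |= 12<<7 -> acc=1565 shift=14
  byte[13]=0x4A cont=0 payload=0x4A=74: acc |= 74<<14 -> acc=1213981 shift=21 [end]
Varint 6: bytes[11:14] = 9D 8C 4A -> value 1213981 (3 byte(s))

Answer: 3 4 1 2 1 3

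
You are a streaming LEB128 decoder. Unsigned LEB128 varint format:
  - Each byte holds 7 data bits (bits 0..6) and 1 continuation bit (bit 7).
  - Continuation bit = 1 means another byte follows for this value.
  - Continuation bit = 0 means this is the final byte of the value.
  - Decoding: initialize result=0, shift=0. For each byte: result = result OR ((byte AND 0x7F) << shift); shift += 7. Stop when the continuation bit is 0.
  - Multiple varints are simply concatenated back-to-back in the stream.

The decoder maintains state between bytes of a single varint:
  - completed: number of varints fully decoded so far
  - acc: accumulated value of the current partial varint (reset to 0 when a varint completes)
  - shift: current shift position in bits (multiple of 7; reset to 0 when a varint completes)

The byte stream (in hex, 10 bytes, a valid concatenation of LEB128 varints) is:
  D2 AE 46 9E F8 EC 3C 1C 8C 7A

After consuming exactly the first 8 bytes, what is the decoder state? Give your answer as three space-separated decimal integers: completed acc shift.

Answer: 3 0 0

Derivation:
byte[0]=0xD2 cont=1 payload=0x52: acc |= 82<<0 -> completed=0 acc=82 shift=7
byte[1]=0xAE cont=1 payload=0x2E: acc |= 46<<7 -> completed=0 acc=5970 shift=14
byte[2]=0x46 cont=0 payload=0x46: varint #1 complete (value=1152850); reset -> completed=1 acc=0 shift=0
byte[3]=0x9E cont=1 payload=0x1E: acc |= 30<<0 -> completed=1 acc=30 shift=7
byte[4]=0xF8 cont=1 payload=0x78: acc |= 120<<7 -> completed=1 acc=15390 shift=14
byte[5]=0xEC cont=1 payload=0x6C: acc |= 108<<14 -> completed=1 acc=1784862 shift=21
byte[6]=0x3C cont=0 payload=0x3C: varint #2 complete (value=127613982); reset -> completed=2 acc=0 shift=0
byte[7]=0x1C cont=0 payload=0x1C: varint #3 complete (value=28); reset -> completed=3 acc=0 shift=0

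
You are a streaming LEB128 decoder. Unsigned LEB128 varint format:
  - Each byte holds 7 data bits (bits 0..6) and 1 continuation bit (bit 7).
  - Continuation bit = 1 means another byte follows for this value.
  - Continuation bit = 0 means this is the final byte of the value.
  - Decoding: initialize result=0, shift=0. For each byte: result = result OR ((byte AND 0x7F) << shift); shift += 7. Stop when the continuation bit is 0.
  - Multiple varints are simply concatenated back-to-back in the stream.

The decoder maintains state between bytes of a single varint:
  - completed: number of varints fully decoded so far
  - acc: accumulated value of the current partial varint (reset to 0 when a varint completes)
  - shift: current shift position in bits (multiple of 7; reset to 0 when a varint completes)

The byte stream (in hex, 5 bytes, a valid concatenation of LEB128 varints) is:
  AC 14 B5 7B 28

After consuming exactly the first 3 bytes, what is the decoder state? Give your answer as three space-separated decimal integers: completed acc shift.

Answer: 1 53 7

Derivation:
byte[0]=0xAC cont=1 payload=0x2C: acc |= 44<<0 -> completed=0 acc=44 shift=7
byte[1]=0x14 cont=0 payload=0x14: varint #1 complete (value=2604); reset -> completed=1 acc=0 shift=0
byte[2]=0xB5 cont=1 payload=0x35: acc |= 53<<0 -> completed=1 acc=53 shift=7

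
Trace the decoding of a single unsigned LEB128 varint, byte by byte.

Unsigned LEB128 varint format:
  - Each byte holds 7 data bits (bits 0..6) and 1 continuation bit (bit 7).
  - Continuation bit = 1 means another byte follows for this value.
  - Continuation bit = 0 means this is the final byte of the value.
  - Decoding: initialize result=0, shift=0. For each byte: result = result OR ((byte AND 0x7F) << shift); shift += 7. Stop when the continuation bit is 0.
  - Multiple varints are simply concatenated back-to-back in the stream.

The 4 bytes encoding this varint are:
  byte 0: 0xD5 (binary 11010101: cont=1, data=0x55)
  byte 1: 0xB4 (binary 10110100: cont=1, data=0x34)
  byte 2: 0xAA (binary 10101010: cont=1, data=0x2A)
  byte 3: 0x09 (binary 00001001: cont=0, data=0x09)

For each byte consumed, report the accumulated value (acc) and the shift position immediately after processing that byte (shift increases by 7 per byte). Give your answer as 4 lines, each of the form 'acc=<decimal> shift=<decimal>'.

Answer: acc=85 shift=7
acc=6741 shift=14
acc=694869 shift=21
acc=19569237 shift=28

Derivation:
byte 0=0xD5: payload=0x55=85, contrib = 85<<0 = 85; acc -> 85, shift -> 7
byte 1=0xB4: payload=0x34=52, contrib = 52<<7 = 6656; acc -> 6741, shift -> 14
byte 2=0xAA: payload=0x2A=42, contrib = 42<<14 = 688128; acc -> 694869, shift -> 21
byte 3=0x09: payload=0x09=9, contrib = 9<<21 = 18874368; acc -> 19569237, shift -> 28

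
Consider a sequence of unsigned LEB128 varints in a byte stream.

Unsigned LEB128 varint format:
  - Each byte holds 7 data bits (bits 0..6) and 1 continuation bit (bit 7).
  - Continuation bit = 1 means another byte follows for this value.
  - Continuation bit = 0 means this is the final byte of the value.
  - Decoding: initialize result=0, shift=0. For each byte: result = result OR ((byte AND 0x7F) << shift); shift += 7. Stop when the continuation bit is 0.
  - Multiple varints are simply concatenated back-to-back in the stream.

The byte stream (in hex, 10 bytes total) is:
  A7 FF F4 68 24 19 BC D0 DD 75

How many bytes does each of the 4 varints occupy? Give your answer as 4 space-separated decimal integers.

  byte[0]=0xA7 cont=1 payload=0x27=39: acc |= 39<<0 -> acc=39 shift=7
  byte[1]=0xFF cont=1 payload=0x7F=127: acc |= 127<<7 -> acc=16295 shift=14
  byte[2]=0xF4 cont=1 payload=0x74=116: acc |= 116<<14 -> acc=1916839 shift=21
  byte[3]=0x68 cont=0 payload=0x68=104: acc |= 104<<21 -> acc=220020647 shift=28 [end]
Varint 1: bytes[0:4] = A7 FF F4 68 -> value 220020647 (4 byte(s))
  byte[4]=0x24 cont=0 payload=0x24=36: acc |= 36<<0 -> acc=36 shift=7 [end]
Varint 2: bytes[4:5] = 24 -> value 36 (1 byte(s))
  byte[5]=0x19 cont=0 payload=0x19=25: acc |= 25<<0 -> acc=25 shift=7 [end]
Varint 3: bytes[5:6] = 19 -> value 25 (1 byte(s))
  byte[6]=0xBC cont=1 payload=0x3C=60: acc |= 60<<0 -> acc=60 shift=7
  byte[7]=0xD0 cont=1 payload=0x50=80: acc |= 80<<7 -> acc=10300 shift=14
  byte[8]=0xDD cont=1 payload=0x5D=93: acc |= 93<<14 -> acc=1534012 shift=21
  byte[9]=0x75 cont=0 payload=0x75=117: acc |= 117<<21 -> acc=246900796 shift=28 [end]
Varint 4: bytes[6:10] = BC D0 DD 75 -> value 246900796 (4 byte(s))

Answer: 4 1 1 4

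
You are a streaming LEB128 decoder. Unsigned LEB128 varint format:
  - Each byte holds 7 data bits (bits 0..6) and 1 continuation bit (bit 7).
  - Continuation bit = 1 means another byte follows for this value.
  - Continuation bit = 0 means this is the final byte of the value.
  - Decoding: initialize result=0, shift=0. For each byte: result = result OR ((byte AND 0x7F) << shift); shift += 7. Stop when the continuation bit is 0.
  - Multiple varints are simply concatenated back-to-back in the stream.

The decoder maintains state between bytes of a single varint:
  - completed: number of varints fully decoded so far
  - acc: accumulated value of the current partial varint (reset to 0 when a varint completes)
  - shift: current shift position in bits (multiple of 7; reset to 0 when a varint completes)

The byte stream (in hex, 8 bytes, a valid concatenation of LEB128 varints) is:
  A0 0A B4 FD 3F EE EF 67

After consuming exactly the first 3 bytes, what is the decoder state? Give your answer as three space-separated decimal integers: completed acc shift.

Answer: 1 52 7

Derivation:
byte[0]=0xA0 cont=1 payload=0x20: acc |= 32<<0 -> completed=0 acc=32 shift=7
byte[1]=0x0A cont=0 payload=0x0A: varint #1 complete (value=1312); reset -> completed=1 acc=0 shift=0
byte[2]=0xB4 cont=1 payload=0x34: acc |= 52<<0 -> completed=1 acc=52 shift=7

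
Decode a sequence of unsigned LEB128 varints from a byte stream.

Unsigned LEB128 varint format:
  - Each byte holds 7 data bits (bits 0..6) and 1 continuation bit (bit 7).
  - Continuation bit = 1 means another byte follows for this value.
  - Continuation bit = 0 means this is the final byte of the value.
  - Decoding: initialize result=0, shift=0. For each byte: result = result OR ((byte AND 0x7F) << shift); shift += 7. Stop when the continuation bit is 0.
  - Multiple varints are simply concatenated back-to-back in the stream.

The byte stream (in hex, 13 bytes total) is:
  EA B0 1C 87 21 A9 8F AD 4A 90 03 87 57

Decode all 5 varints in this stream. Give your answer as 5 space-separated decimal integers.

Answer: 465002 4231 155928489 400 11143

Derivation:
  byte[0]=0xEA cont=1 payload=0x6A=106: acc |= 106<<0 -> acc=106 shift=7
  byte[1]=0xB0 cont=1 payload=0x30=48: acc |= 48<<7 -> acc=6250 shift=14
  byte[2]=0x1C cont=0 payload=0x1C=28: acc |= 28<<14 -> acc=465002 shift=21 [end]
Varint 1: bytes[0:3] = EA B0 1C -> value 465002 (3 byte(s))
  byte[3]=0x87 cont=1 payload=0x07=7: acc |= 7<<0 -> acc=7 shift=7
  byte[4]=0x21 cont=0 payload=0x21=33: acc |= 33<<7 -> acc=4231 shift=14 [end]
Varint 2: bytes[3:5] = 87 21 -> value 4231 (2 byte(s))
  byte[5]=0xA9 cont=1 payload=0x29=41: acc |= 41<<0 -> acc=41 shift=7
  byte[6]=0x8F cont=1 payload=0x0F=15: acc |= 15<<7 -> acc=1961 shift=14
  byte[7]=0xAD cont=1 payload=0x2D=45: acc |= 45<<14 -> acc=739241 shift=21
  byte[8]=0x4A cont=0 payload=0x4A=74: acc |= 74<<21 -> acc=155928489 shift=28 [end]
Varint 3: bytes[5:9] = A9 8F AD 4A -> value 155928489 (4 byte(s))
  byte[9]=0x90 cont=1 payload=0x10=16: acc |= 16<<0 -> acc=16 shift=7
  byte[10]=0x03 cont=0 payload=0x03=3: acc |= 3<<7 -> acc=400 shift=14 [end]
Varint 4: bytes[9:11] = 90 03 -> value 400 (2 byte(s))
  byte[11]=0x87 cont=1 payload=0x07=7: acc |= 7<<0 -> acc=7 shift=7
  byte[12]=0x57 cont=0 payload=0x57=87: acc |= 87<<7 -> acc=11143 shift=14 [end]
Varint 5: bytes[11:13] = 87 57 -> value 11143 (2 byte(s))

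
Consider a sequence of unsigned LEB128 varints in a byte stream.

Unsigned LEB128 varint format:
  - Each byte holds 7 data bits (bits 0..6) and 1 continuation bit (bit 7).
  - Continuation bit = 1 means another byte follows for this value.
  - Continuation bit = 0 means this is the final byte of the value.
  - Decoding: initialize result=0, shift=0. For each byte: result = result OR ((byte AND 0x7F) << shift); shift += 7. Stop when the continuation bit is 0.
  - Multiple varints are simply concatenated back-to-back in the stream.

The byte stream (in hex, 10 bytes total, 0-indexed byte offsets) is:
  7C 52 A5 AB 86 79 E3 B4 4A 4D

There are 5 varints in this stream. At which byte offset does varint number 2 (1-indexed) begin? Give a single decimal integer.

Answer: 1

Derivation:
  byte[0]=0x7C cont=0 payload=0x7C=124: acc |= 124<<0 -> acc=124 shift=7 [end]
Varint 1: bytes[0:1] = 7C -> value 124 (1 byte(s))
  byte[1]=0x52 cont=0 payload=0x52=82: acc |= 82<<0 -> acc=82 shift=7 [end]
Varint 2: bytes[1:2] = 52 -> value 82 (1 byte(s))
  byte[2]=0xA5 cont=1 payload=0x25=37: acc |= 37<<0 -> acc=37 shift=7
  byte[3]=0xAB cont=1 payload=0x2B=43: acc |= 43<<7 -> acc=5541 shift=14
  byte[4]=0x86 cont=1 payload=0x06=6: acc |= 6<<14 -> acc=103845 shift=21
  byte[5]=0x79 cont=0 payload=0x79=121: acc |= 121<<21 -> acc=253859237 shift=28 [end]
Varint 3: bytes[2:6] = A5 AB 86 79 -> value 253859237 (4 byte(s))
  byte[6]=0xE3 cont=1 payload=0x63=99: acc |= 99<<0 -> acc=99 shift=7
  byte[7]=0xB4 cont=1 payload=0x34=52: acc |= 52<<7 -> acc=6755 shift=14
  byte[8]=0x4A cont=0 payload=0x4A=74: acc |= 74<<14 -> acc=1219171 shift=21 [end]
Varint 4: bytes[6:9] = E3 B4 4A -> value 1219171 (3 byte(s))
  byte[9]=0x4D cont=0 payload=0x4D=77: acc |= 77<<0 -> acc=77 shift=7 [end]
Varint 5: bytes[9:10] = 4D -> value 77 (1 byte(s))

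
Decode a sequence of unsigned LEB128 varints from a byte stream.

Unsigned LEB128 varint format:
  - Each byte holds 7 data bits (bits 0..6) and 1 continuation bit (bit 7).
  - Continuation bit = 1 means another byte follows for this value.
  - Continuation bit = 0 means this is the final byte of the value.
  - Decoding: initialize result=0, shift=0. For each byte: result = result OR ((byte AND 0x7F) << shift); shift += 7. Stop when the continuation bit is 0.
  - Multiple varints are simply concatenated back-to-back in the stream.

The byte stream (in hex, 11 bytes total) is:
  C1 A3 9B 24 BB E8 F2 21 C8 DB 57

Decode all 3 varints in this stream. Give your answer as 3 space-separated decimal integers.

  byte[0]=0xC1 cont=1 payload=0x41=65: acc |= 65<<0 -> acc=65 shift=7
  byte[1]=0xA3 cont=1 payload=0x23=35: acc |= 35<<7 -> acc=4545 shift=14
  byte[2]=0x9B cont=1 payload=0x1B=27: acc |= 27<<14 -> acc=446913 shift=21
  byte[3]=0x24 cont=0 payload=0x24=36: acc |= 36<<21 -> acc=75944385 shift=28 [end]
Varint 1: bytes[0:4] = C1 A3 9B 24 -> value 75944385 (4 byte(s))
  byte[4]=0xBB cont=1 payload=0x3B=59: acc |= 59<<0 -> acc=59 shift=7
  byte[5]=0xE8 cont=1 payload=0x68=104: acc |= 104<<7 -> acc=13371 shift=14
  byte[6]=0xF2 cont=1 payload=0x72=114: acc |= 114<<14 -> acc=1881147 shift=21
  byte[7]=0x21 cont=0 payload=0x21=33: acc |= 33<<21 -> acc=71087163 shift=28 [end]
Varint 2: bytes[4:8] = BB E8 F2 21 -> value 71087163 (4 byte(s))
  byte[8]=0xC8 cont=1 payload=0x48=72: acc |= 72<<0 -> acc=72 shift=7
  byte[9]=0xDB cont=1 payload=0x5B=91: acc |= 91<<7 -> acc=11720 shift=14
  byte[10]=0x57 cont=0 payload=0x57=87: acc |= 87<<14 -> acc=1437128 shift=21 [end]
Varint 3: bytes[8:11] = C8 DB 57 -> value 1437128 (3 byte(s))

Answer: 75944385 71087163 1437128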